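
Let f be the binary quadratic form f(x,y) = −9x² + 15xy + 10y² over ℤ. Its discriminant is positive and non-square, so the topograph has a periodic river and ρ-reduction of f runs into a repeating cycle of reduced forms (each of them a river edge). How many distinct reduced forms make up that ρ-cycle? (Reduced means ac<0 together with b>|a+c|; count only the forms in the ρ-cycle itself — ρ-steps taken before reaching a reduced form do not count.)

D = 585, ⌊√D⌋ = 24
river: ρ → (10,5,-14)
river: ρ → (-14,23,1)
river: ρ → (1,23,-14)
river: ρ → (-14,5,10)
river: ρ → (10,15,-9)
river: ρ → (-9,21,4)
river: ρ → (4,19,-14)
river: ρ → (-14,9,9)
river: ρ → (9,9,-14)
river: ρ → (-14,19,4)
river: ρ → (4,21,-9)
river: ρ → (-9,15,10)
ρ-cycle length = 12 (tail of 0 descent steps not counted)

12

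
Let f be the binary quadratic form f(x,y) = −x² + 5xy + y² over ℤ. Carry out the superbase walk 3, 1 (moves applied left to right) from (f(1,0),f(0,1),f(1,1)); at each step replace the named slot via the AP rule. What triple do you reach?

start (-1,1,5) = (f(1,0),f(0,1),f(1,1))
replace slot 3: 2·((-1)+1) − 5 = -5 → (-1,1,-5)
replace slot 1: 2·(1+(-5)) − (-1) = -7 → (-7,1,-5)

-7,1,-5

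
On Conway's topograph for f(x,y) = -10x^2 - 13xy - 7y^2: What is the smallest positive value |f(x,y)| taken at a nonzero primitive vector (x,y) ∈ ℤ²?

translate: b→-7 (≡13 mod 20), so (10,13,7)→(10,-7,4)
flip: (10,-7,4)→(4,7,10)
translate: b→-1 (≡7 mod 8), so (4,7,10)→(4,-1,7)
reduced (well bottom): (4,-1,7) with a≤c, −a<b≤a
well minimum |f| = |-4| = 4 (negative-definite)

4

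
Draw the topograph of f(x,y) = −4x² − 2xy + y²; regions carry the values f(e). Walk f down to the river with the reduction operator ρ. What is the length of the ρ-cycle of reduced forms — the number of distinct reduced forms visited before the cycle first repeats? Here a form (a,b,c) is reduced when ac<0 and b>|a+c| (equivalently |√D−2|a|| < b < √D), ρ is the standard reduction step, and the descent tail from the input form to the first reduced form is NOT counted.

D = 20, ⌊√D⌋ = 4
descent: ρ → (1,4,-1)  [lands on river]
river: ρ → (-1,4,1)
ρ-cycle length = 2 (tail of 1 descent step not counted)

2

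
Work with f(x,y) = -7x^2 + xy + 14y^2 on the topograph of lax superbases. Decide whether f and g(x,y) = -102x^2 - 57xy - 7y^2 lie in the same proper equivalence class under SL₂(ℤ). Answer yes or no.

D₁ = 393, D₂ = 393
river cycle of f (length 16): (-7, 15, 6), (6, 9, -13), (-13, 17, 2), (2, 19, -4), (-4, 13, 14), (14, 15, -3), (-3, 15, 14), (14, 13, -4), (-4, 19, 2), (2, 17, -13), … (6 more)
river cycle of g (length 16): (-7, 15, 6), (6, 9, -13), (-13, 17, 2), (2, 19, -4), (-4, 13, 14), (14, 15, -3), (-3, 15, 14), (14, 13, -4), (-4, 19, 2), (2, 17, -13), … (6 more)
cycles coincide ⇒ equivalent

yes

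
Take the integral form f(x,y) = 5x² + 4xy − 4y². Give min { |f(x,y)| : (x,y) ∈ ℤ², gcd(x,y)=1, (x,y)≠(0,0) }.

river: ρ → (-4,4,5)
river: ρ → (5,6,-3)
river: ρ → (-3,6,5)
river: ρ → (5,4,-4)
closes: descent 0, river 4
min |a| on river = 3

3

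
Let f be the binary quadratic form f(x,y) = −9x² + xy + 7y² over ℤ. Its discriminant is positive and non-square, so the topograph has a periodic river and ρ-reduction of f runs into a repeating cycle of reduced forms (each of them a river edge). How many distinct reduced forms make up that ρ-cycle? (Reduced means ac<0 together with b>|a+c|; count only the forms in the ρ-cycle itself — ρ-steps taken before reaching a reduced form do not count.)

D = 253, ⌊√D⌋ = 15
descent: ρ → (7,13,-3)  [lands on river]
river: ρ → (-3,11,11)
river: ρ → (11,11,-3)
river: ρ → (-3,13,7)
river: ρ → (7,15,-1)
river: ρ → (-1,15,7)
ρ-cycle length = 6 (tail of 1 descent step not counted)

6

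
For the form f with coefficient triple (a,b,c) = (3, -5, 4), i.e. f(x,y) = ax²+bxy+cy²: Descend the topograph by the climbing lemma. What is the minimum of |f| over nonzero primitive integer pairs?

translate: b→1 (≡-5 mod 6), so (3,-5,4)→(3,1,2)
flip: (3,1,2)→(2,-1,3)
reduced (well bottom): (2,-1,3) with a≤c, −a<b≤a
well minimum = a = 2

2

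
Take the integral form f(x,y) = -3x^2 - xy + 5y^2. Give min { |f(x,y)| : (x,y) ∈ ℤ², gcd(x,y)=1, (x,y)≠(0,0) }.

descent: ρ → (5,1,-3)
descent: ρ → (-3,5,3)  [lands on river]
river: ρ → (3,7,-1)
river: ρ → (-1,7,3)
river: ρ → (3,5,-3)
river: ρ → (-3,7,1)
river: ρ → (1,7,-3)
closes: descent 2, river 6
min |a| on river = 1

1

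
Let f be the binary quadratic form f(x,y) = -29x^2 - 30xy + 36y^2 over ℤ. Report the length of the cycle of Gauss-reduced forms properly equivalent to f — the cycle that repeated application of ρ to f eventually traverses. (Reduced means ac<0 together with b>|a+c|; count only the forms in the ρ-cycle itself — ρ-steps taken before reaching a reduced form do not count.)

D = 5076, ⌊√D⌋ = 71
descent: ρ → (36,30,-29)  [lands on river]
river: ρ → (-29,28,37)
river: ρ → (37,46,-20)
river: ρ → (-20,34,49)
river: ρ → (49,64,-5)
river: ρ → (-5,66,36)
river: ρ → (36,6,-35)
river: ρ → (-35,64,7)
river: ρ → (7,62,-44)
river: ρ → (-44,26,25)
river: ρ → (25,24,-45)
river: ρ → (-45,66,4)
river: ρ → (4,70,-11)
river: ρ → (-11,62,28)
river: ρ → (28,50,-23)
river: ρ → (-23,42,36)
ρ-cycle length = 16 (tail of 1 descent step not counted)

16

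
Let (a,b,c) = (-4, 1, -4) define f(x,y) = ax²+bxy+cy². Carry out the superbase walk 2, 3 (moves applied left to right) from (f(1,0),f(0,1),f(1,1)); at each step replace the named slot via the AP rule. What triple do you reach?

start (-4,-4,-7) = (f(1,0),f(0,1),f(1,1))
replace slot 2: 2·((-4)+(-7)) − (-4) = -18 → (-4,-18,-7)
replace slot 3: 2·((-4)+(-18)) − (-7) = -37 → (-4,-18,-37)

-4,-18,-37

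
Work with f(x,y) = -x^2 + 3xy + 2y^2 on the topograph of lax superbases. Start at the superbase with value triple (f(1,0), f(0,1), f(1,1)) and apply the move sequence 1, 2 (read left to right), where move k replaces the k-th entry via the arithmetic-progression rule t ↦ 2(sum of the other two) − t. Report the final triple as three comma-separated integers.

start (-1,2,4) = (f(1,0),f(0,1),f(1,1))
replace slot 1: 2·(2+4) − (-1) = 13 → (13,2,4)
replace slot 2: 2·(13+4) − 2 = 32 → (13,32,4)

13,32,4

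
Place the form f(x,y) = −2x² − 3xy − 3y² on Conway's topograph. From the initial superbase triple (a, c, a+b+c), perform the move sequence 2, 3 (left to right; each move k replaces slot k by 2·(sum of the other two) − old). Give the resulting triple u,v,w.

start (-2,-3,-8) = (f(1,0),f(0,1),f(1,1))
replace slot 2: 2·((-2)+(-8)) − (-3) = -17 → (-2,-17,-8)
replace slot 3: 2·((-2)+(-17)) − (-8) = -30 → (-2,-17,-30)

-2,-17,-30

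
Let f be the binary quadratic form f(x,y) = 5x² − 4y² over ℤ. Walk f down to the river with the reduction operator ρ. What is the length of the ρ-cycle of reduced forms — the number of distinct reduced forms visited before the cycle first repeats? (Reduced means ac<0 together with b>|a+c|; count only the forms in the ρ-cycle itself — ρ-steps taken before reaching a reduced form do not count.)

D = 80, ⌊√D⌋ = 8
descent: ρ → (-4,8,1)  [lands on river]
river: ρ → (1,8,-4)
ρ-cycle length = 2 (tail of 1 descent step not counted)

2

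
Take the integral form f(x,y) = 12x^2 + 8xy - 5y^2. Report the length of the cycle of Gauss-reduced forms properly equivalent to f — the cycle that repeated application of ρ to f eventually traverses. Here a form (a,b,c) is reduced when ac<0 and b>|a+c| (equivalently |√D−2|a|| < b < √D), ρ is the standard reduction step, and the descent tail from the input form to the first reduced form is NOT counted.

D = 304, ⌊√D⌋ = 17
river: ρ → (-5,12,8)
river: ρ → (8,4,-9)
river: ρ → (-9,14,3)
river: ρ → (3,16,-4)
river: ρ → (-4,16,3)
river: ρ → (3,14,-9)
river: ρ → (-9,4,8)
river: ρ → (8,12,-5)
river: ρ → (-5,8,12)
river: ρ → (12,16,-1)
river: ρ → (-1,16,12)
river: ρ → (12,8,-5)
ρ-cycle length = 12 (tail of 0 descent steps not counted)

12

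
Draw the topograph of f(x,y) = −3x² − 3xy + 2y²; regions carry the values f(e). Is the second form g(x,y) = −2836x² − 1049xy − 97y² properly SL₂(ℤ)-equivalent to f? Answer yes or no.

D₁ = 33, D₂ = 33
river cycle of f (length 4): (2, 3, -3), (-3, 3, 2), (2, 5, -1), (-1, 5, 2)
river cycle of g (length 4): (-3, 3, 2), (2, 5, -1), (-1, 5, 2), (2, 3, -3)
cycles coincide ⇒ equivalent

yes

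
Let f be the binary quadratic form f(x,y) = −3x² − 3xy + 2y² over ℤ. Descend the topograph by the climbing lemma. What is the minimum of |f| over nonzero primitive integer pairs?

descent: ρ → (2,3,-3)  [lands on river]
river: ρ → (-3,3,2)
river: ρ → (2,5,-1)
river: ρ → (-1,5,2)
closes: descent 1, river 4
min |a| on river = 1

1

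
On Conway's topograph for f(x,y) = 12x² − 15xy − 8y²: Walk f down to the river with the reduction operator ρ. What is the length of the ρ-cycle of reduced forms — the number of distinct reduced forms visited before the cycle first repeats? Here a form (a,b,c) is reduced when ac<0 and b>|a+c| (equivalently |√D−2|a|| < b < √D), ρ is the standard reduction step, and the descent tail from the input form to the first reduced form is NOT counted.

D = 609, ⌊√D⌋ = 24
descent: ρ → (-8,15,12)  [lands on river]
river: ρ → (12,9,-11)
river: ρ → (-11,13,10)
river: ρ → (10,7,-14)
river: ρ → (-14,21,3)
river: ρ → (3,21,-14)
river: ρ → (-14,7,10)
river: ρ → (10,13,-11)
river: ρ → (-11,9,12)
river: ρ → (12,15,-8)
river: ρ → (-8,17,10)
river: ρ → (10,23,-2)
river: ρ → (-2,21,21)
river: ρ → (21,21,-2)
river: ρ → (-2,23,10)
river: ρ → (10,17,-8)
ρ-cycle length = 16 (tail of 1 descent step not counted)

16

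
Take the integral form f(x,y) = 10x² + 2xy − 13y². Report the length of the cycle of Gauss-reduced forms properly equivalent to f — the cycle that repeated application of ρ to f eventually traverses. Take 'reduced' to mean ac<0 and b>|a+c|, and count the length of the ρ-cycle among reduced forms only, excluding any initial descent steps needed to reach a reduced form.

D = 524, ⌊√D⌋ = 22
descent: ρ → (-13,-2,10)
descent: ρ → (10,22,-1)  [lands on river]
river: ρ → (-1,22,10)
river: ρ → (10,18,-5)
river: ρ → (-5,22,2)
river: ρ → (2,22,-5)
river: ρ → (-5,18,10)
ρ-cycle length = 6 (tail of 2 descent steps not counted)

6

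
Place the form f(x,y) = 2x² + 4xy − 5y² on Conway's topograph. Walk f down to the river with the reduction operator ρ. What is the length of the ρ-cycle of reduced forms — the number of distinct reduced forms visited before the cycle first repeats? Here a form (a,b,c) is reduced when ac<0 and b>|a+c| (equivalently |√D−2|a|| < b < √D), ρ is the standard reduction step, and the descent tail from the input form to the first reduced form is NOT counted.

D = 56, ⌊√D⌋ = 7
river: ρ → (-5,6,1)
river: ρ → (1,6,-5)
river: ρ → (-5,4,2)
river: ρ → (2,4,-5)
ρ-cycle length = 4 (tail of 0 descent steps not counted)

4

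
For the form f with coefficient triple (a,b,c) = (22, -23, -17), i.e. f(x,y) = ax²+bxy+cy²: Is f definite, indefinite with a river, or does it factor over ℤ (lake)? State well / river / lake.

D = b²−4ac = (-23)² − 4·22·(-17) = 2025
D = 45² is a perfect square ⇒ form factors over ℤ ⇒ lakes

lake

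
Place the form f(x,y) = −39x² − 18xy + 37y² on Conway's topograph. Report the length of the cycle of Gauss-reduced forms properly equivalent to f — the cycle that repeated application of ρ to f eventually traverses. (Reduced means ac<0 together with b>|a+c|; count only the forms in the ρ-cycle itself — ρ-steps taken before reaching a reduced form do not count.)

D = 6096, ⌊√D⌋ = 78
descent: ρ → (37,18,-39)  [lands on river]
river: ρ → (-39,60,16)
river: ρ → (16,68,-23)
river: ρ → (-23,70,13)
river: ρ → (13,60,-48)
river: ρ → (-48,36,25)
river: ρ → (25,64,-20)
river: ρ → (-20,56,37)
ρ-cycle length = 8 (tail of 1 descent step not counted)

8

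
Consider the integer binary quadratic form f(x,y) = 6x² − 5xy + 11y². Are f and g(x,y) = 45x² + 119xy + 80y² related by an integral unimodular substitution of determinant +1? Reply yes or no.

D₁ = -239, D₂ = -239
f: reduced (well bottom): (6,-5,11) with a≤c, −a<b≤a
g: translate: b→29 (≡119 mod 90), so (45,119,80)→(45,29,6)
g: flip: (45,29,6)→(6,-29,45)
g: translate: b→-5 (≡-29 mod 12), so (6,-29,45)→(6,-5,11)
g: reduced (well bottom): (6,-5,11) with a≤c, −a<b≤a
reduced forms (6, -5, 11) vs (6, -5, 11) ⇒ equivalent

yes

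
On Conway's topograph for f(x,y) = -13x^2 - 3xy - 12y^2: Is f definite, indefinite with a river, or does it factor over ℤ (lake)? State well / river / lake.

D = b²−4ac = (-3)² − 4·(-13)·(-12) = -615
D < 0 ⇒ definite ⇒ every region one sign ⇒ single well

well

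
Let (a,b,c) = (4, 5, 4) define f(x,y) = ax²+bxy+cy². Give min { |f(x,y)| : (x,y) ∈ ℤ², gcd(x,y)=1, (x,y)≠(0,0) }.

translate: b→-3 (≡5 mod 8), so (4,5,4)→(4,-3,3)
flip: (4,-3,3)→(3,3,4)
reduced (well bottom): (3,3,4) with a≤c, −a<b≤a
well minimum = a = 3

3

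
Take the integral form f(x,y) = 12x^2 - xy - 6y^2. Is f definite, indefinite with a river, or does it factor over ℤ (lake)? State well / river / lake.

D = b²−4ac = (-1)² − 4·12·(-6) = 289
D = 17² is a perfect square ⇒ form factors over ℤ ⇒ lakes

lake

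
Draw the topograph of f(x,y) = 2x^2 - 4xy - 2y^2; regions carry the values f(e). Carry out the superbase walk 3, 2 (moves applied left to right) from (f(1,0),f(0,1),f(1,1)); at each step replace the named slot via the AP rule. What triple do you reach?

start (2,-2,-4) = (f(1,0),f(0,1),f(1,1))
replace slot 3: 2·(2+(-2)) − (-4) = 4 → (2,-2,4)
replace slot 2: 2·(2+4) − (-2) = 14 → (2,14,4)

2,14,4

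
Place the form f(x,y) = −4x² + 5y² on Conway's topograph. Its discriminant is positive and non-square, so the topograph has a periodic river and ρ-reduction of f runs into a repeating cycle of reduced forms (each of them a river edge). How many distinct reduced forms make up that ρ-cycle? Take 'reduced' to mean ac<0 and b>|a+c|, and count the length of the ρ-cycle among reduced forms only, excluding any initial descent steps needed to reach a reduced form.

D = 80, ⌊√D⌋ = 8
descent: ρ → (5,0,-4)
descent: ρ → (-4,8,1)  [lands on river]
river: ρ → (1,8,-4)
ρ-cycle length = 2 (tail of 2 descent steps not counted)

2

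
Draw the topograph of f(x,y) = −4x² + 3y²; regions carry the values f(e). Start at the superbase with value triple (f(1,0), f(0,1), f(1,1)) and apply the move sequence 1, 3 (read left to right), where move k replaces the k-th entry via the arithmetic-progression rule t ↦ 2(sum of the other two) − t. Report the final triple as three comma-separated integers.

start (-4,3,-1) = (f(1,0),f(0,1),f(1,1))
replace slot 1: 2·(3+(-1)) − (-4) = 8 → (8,3,-1)
replace slot 3: 2·(8+3) − (-1) = 23 → (8,3,23)

8,3,23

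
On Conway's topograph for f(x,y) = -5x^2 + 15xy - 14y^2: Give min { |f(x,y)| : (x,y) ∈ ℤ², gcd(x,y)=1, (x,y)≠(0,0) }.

translate: b→5 (≡-15 mod 10), so (5,-15,14)→(5,5,4)
flip: (5,5,4)→(4,-5,5)
translate: b→3 (≡-5 mod 8), so (4,-5,5)→(4,3,4)
reduced (well bottom): (4,3,4) with a≤c, −a<b≤a
well minimum |f| = |-4| = 4 (negative-definite)

4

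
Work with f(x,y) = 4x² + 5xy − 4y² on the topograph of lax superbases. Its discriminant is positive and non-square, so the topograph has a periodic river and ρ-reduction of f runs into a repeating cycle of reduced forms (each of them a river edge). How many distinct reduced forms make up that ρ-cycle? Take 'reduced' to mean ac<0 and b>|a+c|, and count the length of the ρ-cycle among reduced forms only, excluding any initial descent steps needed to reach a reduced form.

D = 89, ⌊√D⌋ = 9
river: ρ → (-4,3,5)
river: ρ → (5,7,-2)
river: ρ → (-2,9,1)
river: ρ → (1,9,-2)
river: ρ → (-2,7,5)
river: ρ → (5,3,-4)
river: ρ → (-4,5,4)
river: ρ → (4,3,-5)
river: ρ → (-5,7,2)
river: ρ → (2,9,-1)
river: ρ → (-1,9,2)
river: ρ → (2,7,-5)
river: ρ → (-5,3,4)
river: ρ → (4,5,-4)
ρ-cycle length = 14 (tail of 0 descent steps not counted)

14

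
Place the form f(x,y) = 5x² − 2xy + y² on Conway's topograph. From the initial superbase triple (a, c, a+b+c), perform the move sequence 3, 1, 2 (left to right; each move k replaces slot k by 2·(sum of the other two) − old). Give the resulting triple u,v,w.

start (5,1,4) = (f(1,0),f(0,1),f(1,1))
replace slot 3: 2·(5+1) − 4 = 8 → (5,1,8)
replace slot 1: 2·(1+8) − 5 = 13 → (13,1,8)
replace slot 2: 2·(13+8) − 1 = 41 → (13,41,8)

13,41,8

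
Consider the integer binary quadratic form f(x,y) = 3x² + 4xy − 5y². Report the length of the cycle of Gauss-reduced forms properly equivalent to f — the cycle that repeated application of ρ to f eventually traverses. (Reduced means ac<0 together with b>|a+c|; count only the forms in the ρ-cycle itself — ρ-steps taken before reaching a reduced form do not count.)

D = 76, ⌊√D⌋ = 8
river: ρ → (-5,6,2)
river: ρ → (2,6,-5)
river: ρ → (-5,4,3)
river: ρ → (3,8,-1)
river: ρ → (-1,8,3)
river: ρ → (3,4,-5)
ρ-cycle length = 6 (tail of 0 descent steps not counted)

6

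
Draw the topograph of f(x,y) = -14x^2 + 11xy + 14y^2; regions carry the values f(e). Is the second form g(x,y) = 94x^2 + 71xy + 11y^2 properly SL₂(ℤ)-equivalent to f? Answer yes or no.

D₁ = 905, D₂ = 905
river cycle of f (length 6): (14, 17, -11), (-11, 27, 4), (4, 29, -4), (-4, 27, 11), (11, 17, -14), (-14, 11, 14)
river cycle of g (length 6): (11, 17, -14), (-14, 11, 14), (14, 17, -11), (-11, 27, 4), (4, 29, -4), (-4, 27, 11)
cycles coincide ⇒ equivalent

yes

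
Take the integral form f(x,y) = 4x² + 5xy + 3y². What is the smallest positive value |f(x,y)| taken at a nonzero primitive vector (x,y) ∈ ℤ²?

translate: b→-3 (≡5 mod 8), so (4,5,3)→(4,-3,2)
flip: (4,-3,2)→(2,3,4)
translate: b→-1 (≡3 mod 4), so (2,3,4)→(2,-1,3)
reduced (well bottom): (2,-1,3) with a≤c, −a<b≤a
well minimum = a = 2

2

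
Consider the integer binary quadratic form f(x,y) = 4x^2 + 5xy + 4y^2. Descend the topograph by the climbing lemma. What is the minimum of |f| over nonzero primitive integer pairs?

translate: b→-3 (≡5 mod 8), so (4,5,4)→(4,-3,3)
flip: (4,-3,3)→(3,3,4)
reduced (well bottom): (3,3,4) with a≤c, −a<b≤a
well minimum = a = 3

3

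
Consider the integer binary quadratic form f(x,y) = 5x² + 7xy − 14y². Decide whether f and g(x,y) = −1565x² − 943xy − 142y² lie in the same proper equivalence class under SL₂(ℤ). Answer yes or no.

D₁ = 329, D₂ = 329
river cycle of f (length 16): (5, 17, -2), (-2, 15, 13), (13, 11, -4), (-4, 13, 10), (10, 7, -7), (-7, 7, 10), (10, 13, -4), (-4, 11, 13), (13, 15, -2), (-2, 17, 5), … (6 more)
river cycle of g (length 16): (5, 17, -2), (-2, 15, 13), (13, 11, -4), (-4, 13, 10), (10, 7, -7), (-7, 7, 10), (10, 13, -4), (-4, 11, 13), (13, 15, -2), (-2, 17, 5), … (6 more)
cycles coincide ⇒ equivalent

yes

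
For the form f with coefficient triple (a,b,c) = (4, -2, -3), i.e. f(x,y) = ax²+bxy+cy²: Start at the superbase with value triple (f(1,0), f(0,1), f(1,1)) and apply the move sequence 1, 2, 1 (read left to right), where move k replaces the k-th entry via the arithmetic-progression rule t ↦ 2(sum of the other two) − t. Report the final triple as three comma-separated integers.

start (4,-3,-1) = (f(1,0),f(0,1),f(1,1))
replace slot 1: 2·((-3)+(-1)) − 4 = -12 → (-12,-3,-1)
replace slot 2: 2·((-12)+(-1)) − (-3) = -23 → (-12,-23,-1)
replace slot 1: 2·((-23)+(-1)) − (-12) = -36 → (-36,-23,-1)

-36,-23,-1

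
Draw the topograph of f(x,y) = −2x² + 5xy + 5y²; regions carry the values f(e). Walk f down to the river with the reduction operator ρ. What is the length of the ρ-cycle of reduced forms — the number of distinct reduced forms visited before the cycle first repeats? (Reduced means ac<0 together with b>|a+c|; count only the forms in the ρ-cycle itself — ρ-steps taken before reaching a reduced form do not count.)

D = 65, ⌊√D⌋ = 8
river: ρ → (5,5,-2)
river: ρ → (-2,7,2)
river: ρ → (2,5,-5)
river: ρ → (-5,5,2)
river: ρ → (2,7,-2)
river: ρ → (-2,5,5)
ρ-cycle length = 6 (tail of 0 descent steps not counted)

6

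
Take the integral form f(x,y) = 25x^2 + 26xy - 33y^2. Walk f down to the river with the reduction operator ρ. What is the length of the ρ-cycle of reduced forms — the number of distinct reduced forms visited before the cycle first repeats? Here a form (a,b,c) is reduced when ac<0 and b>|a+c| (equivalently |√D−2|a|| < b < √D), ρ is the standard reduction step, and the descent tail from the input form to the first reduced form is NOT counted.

D = 3976, ⌊√D⌋ = 63
river: ρ → (-33,40,18)
river: ρ → (18,32,-41)
river: ρ → (-41,50,9)
river: ρ → (9,58,-17)
river: ρ → (-17,44,30)
river: ρ → (30,16,-31)
river: ρ → (-31,46,15)
river: ρ → (15,44,-34)
river: ρ → (-34,24,25)
river: ρ → (25,26,-33)
ρ-cycle length = 10 (tail of 0 descent steps not counted)

10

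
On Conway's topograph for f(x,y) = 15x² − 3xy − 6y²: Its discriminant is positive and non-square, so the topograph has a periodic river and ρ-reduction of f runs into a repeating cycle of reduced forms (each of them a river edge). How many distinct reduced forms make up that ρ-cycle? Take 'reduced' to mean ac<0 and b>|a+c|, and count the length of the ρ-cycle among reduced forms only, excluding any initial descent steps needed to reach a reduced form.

D = 369, ⌊√D⌋ = 19
descent: ρ → (-6,15,6)  [lands on river]
river: ρ → (6,9,-12)
river: ρ → (-12,15,3)
river: ρ → (3,15,-12)
river: ρ → (-12,9,6)
river: ρ → (6,15,-6)
river: ρ → (-6,9,12)
river: ρ → (12,15,-3)
river: ρ → (-3,15,12)
river: ρ → (12,9,-6)
ρ-cycle length = 10 (tail of 1 descent step not counted)

10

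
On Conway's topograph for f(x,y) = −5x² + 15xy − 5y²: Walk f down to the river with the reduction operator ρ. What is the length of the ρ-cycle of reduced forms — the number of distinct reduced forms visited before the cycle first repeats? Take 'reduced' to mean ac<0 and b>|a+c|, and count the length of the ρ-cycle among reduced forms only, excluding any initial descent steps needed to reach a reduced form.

D = 125, ⌊√D⌋ = 11
descent: ρ → (-5,5,5)  [lands on river]
river: ρ → (5,5,-5)
ρ-cycle length = 2 (tail of 1 descent step not counted)

2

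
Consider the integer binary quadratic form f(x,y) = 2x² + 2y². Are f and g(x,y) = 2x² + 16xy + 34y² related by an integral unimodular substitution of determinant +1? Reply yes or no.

D₁ = -16, D₂ = -16
f: reduced (well bottom): (2,0,2) with a≤c, −a<b≤a
g: translate: b→0 (≡16 mod 4), so (2,16,34)→(2,0,2)
g: reduced (well bottom): (2,0,2) with a≤c, −a<b≤a
reduced forms (2, 0, 2) vs (2, 0, 2) ⇒ equivalent

yes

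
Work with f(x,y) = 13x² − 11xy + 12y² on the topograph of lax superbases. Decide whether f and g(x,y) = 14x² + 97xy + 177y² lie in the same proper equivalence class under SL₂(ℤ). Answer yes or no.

D₁ = -503, D₂ = -503
f: flip: (13,-11,12)→(12,11,13)
f: reduced (well bottom): (12,11,13) with a≤c, −a<b≤a
g: translate: b→13 (≡97 mod 28), so (14,97,177)→(14,13,12)
g: flip: (14,13,12)→(12,-13,14)
g: translate: b→11 (≡-13 mod 24), so (12,-13,14)→(12,11,13)
g: reduced (well bottom): (12,11,13) with a≤c, −a<b≤a
reduced forms (12, 11, 13) vs (12, 11, 13) ⇒ equivalent

yes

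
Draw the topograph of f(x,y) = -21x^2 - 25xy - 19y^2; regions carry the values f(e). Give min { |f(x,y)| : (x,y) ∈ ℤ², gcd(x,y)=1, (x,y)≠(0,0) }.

translate: b→-17 (≡25 mod 42), so (21,25,19)→(21,-17,15)
flip: (21,-17,15)→(15,17,21)
translate: b→-13 (≡17 mod 30), so (15,17,21)→(15,-13,19)
reduced (well bottom): (15,-13,19) with a≤c, −a<b≤a
well minimum |f| = |-15| = 15 (negative-definite)

15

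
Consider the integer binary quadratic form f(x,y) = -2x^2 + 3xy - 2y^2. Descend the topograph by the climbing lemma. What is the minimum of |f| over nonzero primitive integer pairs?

translate: b→1 (≡-3 mod 4), so (2,-3,2)→(2,1,1)
flip: (2,1,1)→(1,-1,2)
translate: b→1 (≡-1 mod 2), so (1,-1,2)→(1,1,2)
reduced (well bottom): (1,1,2) with a≤c, −a<b≤a
well minimum |f| = |-1| = 1 (negative-definite)

1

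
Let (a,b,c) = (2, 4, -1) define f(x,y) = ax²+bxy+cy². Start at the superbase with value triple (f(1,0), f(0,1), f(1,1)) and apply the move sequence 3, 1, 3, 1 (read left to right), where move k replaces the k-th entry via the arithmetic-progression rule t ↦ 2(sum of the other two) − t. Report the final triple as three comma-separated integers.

start (2,-1,5) = (f(1,0),f(0,1),f(1,1))
replace slot 3: 2·(2+(-1)) − 5 = -3 → (2,-1,-3)
replace slot 1: 2·((-1)+(-3)) − 2 = -10 → (-10,-1,-3)
replace slot 3: 2·((-10)+(-1)) − (-3) = -19 → (-10,-1,-19)
replace slot 1: 2·((-1)+(-19)) − (-10) = -30 → (-30,-1,-19)

-30,-1,-19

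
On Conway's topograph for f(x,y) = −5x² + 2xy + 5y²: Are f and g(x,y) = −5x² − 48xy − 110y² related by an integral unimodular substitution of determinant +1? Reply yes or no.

D₁ = 104, D₂ = 104
river cycle of f (length 6): (5, 8, -2), (-2, 8, 5), (5, 2, -5), (-5, 8, 2), (2, 8, -5), (-5, 2, 5)
river cycle of g (length 6): (-5, 2, 5), (5, 8, -2), (-2, 8, 5), (5, 2, -5), (-5, 8, 2), (2, 8, -5)
cycles coincide ⇒ equivalent

yes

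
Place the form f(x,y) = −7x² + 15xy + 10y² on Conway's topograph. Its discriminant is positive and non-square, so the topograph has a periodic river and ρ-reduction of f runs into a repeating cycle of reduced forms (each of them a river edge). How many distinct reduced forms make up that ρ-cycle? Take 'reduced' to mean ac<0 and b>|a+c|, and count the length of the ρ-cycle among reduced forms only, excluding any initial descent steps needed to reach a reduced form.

D = 505, ⌊√D⌋ = 22
river: ρ → (10,5,-12)
river: ρ → (-12,19,3)
river: ρ → (3,17,-18)
river: ρ → (-18,19,2)
river: ρ → (2,21,-8)
river: ρ → (-8,11,12)
river: ρ → (12,13,-7)
river: ρ → (-7,15,10)
ρ-cycle length = 8 (tail of 0 descent steps not counted)

8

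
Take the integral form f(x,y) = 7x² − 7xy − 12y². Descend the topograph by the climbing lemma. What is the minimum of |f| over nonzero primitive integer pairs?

descent: ρ → (-12,7,7)  [lands on river]
river: ρ → (7,7,-12)
river: ρ → (-12,17,2)
river: ρ → (2,19,-3)
river: ρ → (-3,17,8)
river: ρ → (8,15,-5)
river: ρ → (-5,15,8)
river: ρ → (8,17,-3)
river: ρ → (-3,19,2)
river: ρ → (2,17,-12)
closes: descent 1, river 10
min |a| on river = 2

2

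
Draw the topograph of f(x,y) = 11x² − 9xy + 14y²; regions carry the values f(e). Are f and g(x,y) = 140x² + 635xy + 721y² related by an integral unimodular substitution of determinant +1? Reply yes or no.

D₁ = -535, D₂ = -535
f: reduced (well bottom): (11,-9,14) with a≤c, −a<b≤a
g: translate: b→75 (≡635 mod 280), so (140,635,721)→(140,75,11)
g: flip: (140,75,11)→(11,-75,140)
g: translate: b→-9 (≡-75 mod 22), so (11,-75,140)→(11,-9,14)
g: reduced (well bottom): (11,-9,14) with a≤c, −a<b≤a
reduced forms (11, -9, 14) vs (11, -9, 14) ⇒ equivalent

yes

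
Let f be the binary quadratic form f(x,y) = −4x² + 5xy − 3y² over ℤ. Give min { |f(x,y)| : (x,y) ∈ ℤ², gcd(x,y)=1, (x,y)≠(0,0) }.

translate: b→3 (≡-5 mod 8), so (4,-5,3)→(4,3,2)
flip: (4,3,2)→(2,-3,4)
translate: b→1 (≡-3 mod 4), so (2,-3,4)→(2,1,3)
reduced (well bottom): (2,1,3) with a≤c, −a<b≤a
well minimum |f| = |-2| = 2 (negative-definite)

2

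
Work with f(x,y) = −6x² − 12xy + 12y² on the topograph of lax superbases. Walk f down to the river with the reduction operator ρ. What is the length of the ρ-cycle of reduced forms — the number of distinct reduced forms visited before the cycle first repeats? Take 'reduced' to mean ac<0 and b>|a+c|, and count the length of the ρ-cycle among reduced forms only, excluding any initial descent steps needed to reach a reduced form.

D = 432, ⌊√D⌋ = 20
descent: ρ → (12,12,-6)  [lands on river]
river: ρ → (-6,12,12)
ρ-cycle length = 2 (tail of 1 descent step not counted)

2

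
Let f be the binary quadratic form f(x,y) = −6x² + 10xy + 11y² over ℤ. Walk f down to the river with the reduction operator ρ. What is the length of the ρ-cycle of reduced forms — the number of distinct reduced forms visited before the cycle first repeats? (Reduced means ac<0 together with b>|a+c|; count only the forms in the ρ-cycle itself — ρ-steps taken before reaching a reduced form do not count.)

D = 364, ⌊√D⌋ = 19
river: ρ → (11,12,-5)
river: ρ → (-5,18,2)
river: ρ → (2,18,-5)
river: ρ → (-5,12,11)
river: ρ → (11,10,-6)
river: ρ → (-6,14,7)
river: ρ → (7,14,-6)
river: ρ → (-6,10,11)
ρ-cycle length = 8 (tail of 0 descent steps not counted)

8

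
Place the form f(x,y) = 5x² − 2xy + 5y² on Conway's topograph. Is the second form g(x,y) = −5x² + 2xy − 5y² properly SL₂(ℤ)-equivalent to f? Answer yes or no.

D₁ = -96, D₂ = -96
f: flip: (5,-2,5)→(5,2,5)
f: reduced (well bottom): (5,2,5) with a≤c, −a<b≤a
g is negative-definite; reduce −g:
−g: flip: (5,-2,5)→(5,2,5)
−g: reduced (well bottom): (5,2,5) with a≤c, −a<b≤a
flip sign back: reduced form of g is (-5,-2,-5)
reduced forms (5, 2, 5) vs (-5, -2, -5) ⇒ inequivalent

no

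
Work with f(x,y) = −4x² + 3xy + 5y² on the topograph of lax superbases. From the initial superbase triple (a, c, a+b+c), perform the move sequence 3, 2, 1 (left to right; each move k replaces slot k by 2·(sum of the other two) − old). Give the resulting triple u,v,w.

start (-4,5,4) = (f(1,0),f(0,1),f(1,1))
replace slot 3: 2·((-4)+5) − 4 = -2 → (-4,5,-2)
replace slot 2: 2·((-4)+(-2)) − 5 = -17 → (-4,-17,-2)
replace slot 1: 2·((-17)+(-2)) − (-4) = -34 → (-34,-17,-2)

-34,-17,-2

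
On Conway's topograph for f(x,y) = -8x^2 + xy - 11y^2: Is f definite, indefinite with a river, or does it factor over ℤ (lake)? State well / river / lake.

D = b²−4ac = 1² − 4·(-8)·(-11) = -351
D < 0 ⇒ definite ⇒ every region one sign ⇒ single well

well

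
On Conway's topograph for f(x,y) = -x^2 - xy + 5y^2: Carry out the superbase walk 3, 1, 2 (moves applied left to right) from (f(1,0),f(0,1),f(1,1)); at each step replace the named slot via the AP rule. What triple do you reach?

start (-1,5,3) = (f(1,0),f(0,1),f(1,1))
replace slot 3: 2·((-1)+5) − 3 = 5 → (-1,5,5)
replace slot 1: 2·(5+5) − (-1) = 21 → (21,5,5)
replace slot 2: 2·(21+5) − 5 = 47 → (21,47,5)

21,47,5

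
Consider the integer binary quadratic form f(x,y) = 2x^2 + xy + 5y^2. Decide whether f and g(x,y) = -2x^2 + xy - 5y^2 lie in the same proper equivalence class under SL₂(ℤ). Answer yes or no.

D₁ = -39, D₂ = -39
f: reduced (well bottom): (2,1,5) with a≤c, −a<b≤a
g is negative-definite; reduce −g:
−g: reduced (well bottom): (2,-1,5) with a≤c, −a<b≤a
flip sign back: reduced form of g is (-2,1,-5)
reduced forms (2, 1, 5) vs (-2, 1, -5) ⇒ inequivalent

no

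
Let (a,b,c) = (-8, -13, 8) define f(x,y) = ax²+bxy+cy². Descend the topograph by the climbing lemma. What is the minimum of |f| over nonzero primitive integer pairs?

descent: ρ → (8,13,-8)  [lands on river]
river: ρ → (-8,19,2)
river: ρ → (2,17,-17)
river: ρ → (-17,17,2)
river: ρ → (2,19,-8)
river: ρ → (-8,13,8)
river: ρ → (8,19,-2)
river: ρ → (-2,17,17)
river: ρ → (17,17,-2)
river: ρ → (-2,19,8)
closes: descent 1, river 10
min |a| on river = 2

2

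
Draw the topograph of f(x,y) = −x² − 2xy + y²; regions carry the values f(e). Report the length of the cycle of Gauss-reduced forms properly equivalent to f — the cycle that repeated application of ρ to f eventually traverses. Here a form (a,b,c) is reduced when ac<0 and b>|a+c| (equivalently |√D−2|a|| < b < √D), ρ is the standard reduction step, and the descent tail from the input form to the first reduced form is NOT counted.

D = 8, ⌊√D⌋ = 2
descent: ρ → (1,2,-1)  [lands on river]
river: ρ → (-1,2,1)
ρ-cycle length = 2 (tail of 1 descent step not counted)

2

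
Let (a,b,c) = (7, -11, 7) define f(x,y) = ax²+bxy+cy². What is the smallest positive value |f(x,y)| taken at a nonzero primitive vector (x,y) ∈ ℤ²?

translate: b→3 (≡-11 mod 14), so (7,-11,7)→(7,3,3)
flip: (7,3,3)→(3,-3,7)
translate: b→3 (≡-3 mod 6), so (3,-3,7)→(3,3,7)
reduced (well bottom): (3,3,7) with a≤c, −a<b≤a
well minimum = a = 3

3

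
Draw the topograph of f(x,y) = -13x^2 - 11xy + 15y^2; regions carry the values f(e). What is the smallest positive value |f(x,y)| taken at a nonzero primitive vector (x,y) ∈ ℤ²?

descent: ρ → (15,11,-13)  [lands on river]
river: ρ → (-13,15,13)
river: ρ → (13,11,-15)
river: ρ → (-15,19,9)
river: ρ → (9,17,-17)
river: ρ → (-17,17,9)
river: ρ → (9,19,-15)
river: ρ → (-15,11,13)
river: ρ → (13,15,-13)
river: ρ → (-13,11,15)
river: ρ → (15,19,-9)
river: ρ → (-9,17,17)
river: ρ → (17,17,-9)
river: ρ → (-9,19,15)
closes: descent 1, river 14
min |a| on river = 9

9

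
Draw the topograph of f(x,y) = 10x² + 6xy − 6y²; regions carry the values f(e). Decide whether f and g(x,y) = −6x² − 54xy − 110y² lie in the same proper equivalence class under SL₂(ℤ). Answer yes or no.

D₁ = 276, D₂ = 276
river cycle of f (length 4): (-6, 6, 10), (10, 14, -2), (-2, 14, 10), (10, 6, -6)
river cycle of g (length 4): (-6, 6, 10), (10, 14, -2), (-2, 14, 10), (10, 6, -6)
cycles coincide ⇒ equivalent

yes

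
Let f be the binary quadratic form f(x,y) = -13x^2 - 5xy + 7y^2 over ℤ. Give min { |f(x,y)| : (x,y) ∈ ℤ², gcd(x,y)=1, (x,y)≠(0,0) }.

descent: ρ → (7,19,-1)  [lands on river]
river: ρ → (-1,19,7)
river: ρ → (7,9,-11)
river: ρ → (-11,13,5)
river: ρ → (5,17,-5)
river: ρ → (-5,13,11)
river: ρ → (11,9,-7)
river: ρ → (-7,19,1)
river: ρ → (1,19,-7)
river: ρ → (-7,9,11)
river: ρ → (11,13,-5)
river: ρ → (-5,17,5)
river: ρ → (5,13,-11)
river: ρ → (-11,9,7)
closes: descent 1, river 14
min |a| on river = 1

1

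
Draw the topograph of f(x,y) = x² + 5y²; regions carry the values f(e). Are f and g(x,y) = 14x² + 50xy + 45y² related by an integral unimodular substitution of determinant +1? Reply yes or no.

D₁ = -20, D₂ = -20
f: reduced (well bottom): (1,0,5) with a≤c, −a<b≤a
g: translate: b→-6 (≡50 mod 28), so (14,50,45)→(14,-6,1)
g: flip: (14,-6,1)→(1,6,14)
g: translate: b→0 (≡6 mod 2), so (1,6,14)→(1,0,5)
g: reduced (well bottom): (1,0,5) with a≤c, −a<b≤a
reduced forms (1, 0, 5) vs (1, 0, 5) ⇒ equivalent

yes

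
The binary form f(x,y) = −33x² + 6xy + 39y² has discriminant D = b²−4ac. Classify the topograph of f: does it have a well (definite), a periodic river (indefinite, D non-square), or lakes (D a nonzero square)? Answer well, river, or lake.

D = b²−4ac = 6² − 4·(-33)·39 = 5184
D = 72² is a perfect square ⇒ form factors over ℤ ⇒ lakes

lake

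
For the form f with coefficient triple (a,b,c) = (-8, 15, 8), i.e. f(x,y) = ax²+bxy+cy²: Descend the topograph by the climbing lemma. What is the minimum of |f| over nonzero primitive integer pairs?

river: ρ → (8,17,-6)
river: ρ → (-6,19,5)
river: ρ → (5,21,-2)
river: ρ → (-2,19,15)
river: ρ → (15,11,-6)
river: ρ → (-6,13,13)
river: ρ → (13,13,-6)
river: ρ → (-6,11,15)
river: ρ → (15,19,-2)
river: ρ → (-2,21,5)
river: ρ → (5,19,-6)
river: ρ → (-6,17,8)
river: ρ → (8,15,-8)
river: ρ → (-8,17,6)
river: ρ → (6,19,-5)
river: ρ → (-5,21,2)
river: ρ → (2,19,-15)
river: ρ → (-15,11,6)
river: ρ → (6,13,-13)
river: ρ → (-13,13,6)
river: ρ → (6,11,-15)
river: ρ → (-15,19,2)
river: ρ → (2,21,-5)
river: ρ → (-5,19,6)
river: ρ → (6,17,-8)
river: ρ → (-8,15,8)
closes: descent 0, river 26
min |a| on river = 2

2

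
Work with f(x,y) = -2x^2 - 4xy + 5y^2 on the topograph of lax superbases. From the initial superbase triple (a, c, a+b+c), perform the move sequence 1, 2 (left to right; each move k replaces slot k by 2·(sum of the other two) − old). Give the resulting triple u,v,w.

start (-2,5,-1) = (f(1,0),f(0,1),f(1,1))
replace slot 1: 2·(5+(-1)) − (-2) = 10 → (10,5,-1)
replace slot 2: 2·(10+(-1)) − 5 = 13 → (10,13,-1)

10,13,-1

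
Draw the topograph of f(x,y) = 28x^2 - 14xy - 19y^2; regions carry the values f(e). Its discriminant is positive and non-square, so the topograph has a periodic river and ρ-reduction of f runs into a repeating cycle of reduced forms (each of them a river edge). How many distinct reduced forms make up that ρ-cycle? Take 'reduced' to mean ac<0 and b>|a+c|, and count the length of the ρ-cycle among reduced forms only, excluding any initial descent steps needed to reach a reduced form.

D = 2324, ⌊√D⌋ = 48
descent: ρ → (-19,14,28)  [lands on river]
river: ρ → (28,42,-5)
river: ρ → (-5,48,1)
river: ρ → (1,48,-5)
river: ρ → (-5,42,28)
river: ρ → (28,14,-19)
river: ρ → (-19,24,23)
river: ρ → (23,22,-20)
river: ρ → (-20,18,25)
river: ρ → (25,32,-13)
river: ρ → (-13,46,4)
river: ρ → (4,42,-35)
river: ρ → (-35,28,11)
river: ρ → (11,38,-20)
river: ρ → (-20,42,7)
river: ρ → (7,42,-20)
river: ρ → (-20,38,11)
river: ρ → (11,28,-35)
river: ρ → (-35,42,4)
river: ρ → (4,46,-13)
river: ρ → (-13,32,25)
river: ρ → (25,18,-20)
river: ρ → (-20,22,23)
river: ρ → (23,24,-19)
ρ-cycle length = 24 (tail of 1 descent step not counted)

24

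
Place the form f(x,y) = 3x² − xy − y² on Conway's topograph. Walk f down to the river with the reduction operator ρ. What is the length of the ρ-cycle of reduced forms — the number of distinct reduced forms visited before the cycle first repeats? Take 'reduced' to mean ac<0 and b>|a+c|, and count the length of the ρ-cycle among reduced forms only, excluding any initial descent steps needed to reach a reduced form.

D = 13, ⌊√D⌋ = 3
descent: ρ → (-1,3,1)  [lands on river]
river: ρ → (1,3,-1)
ρ-cycle length = 2 (tail of 1 descent step not counted)

2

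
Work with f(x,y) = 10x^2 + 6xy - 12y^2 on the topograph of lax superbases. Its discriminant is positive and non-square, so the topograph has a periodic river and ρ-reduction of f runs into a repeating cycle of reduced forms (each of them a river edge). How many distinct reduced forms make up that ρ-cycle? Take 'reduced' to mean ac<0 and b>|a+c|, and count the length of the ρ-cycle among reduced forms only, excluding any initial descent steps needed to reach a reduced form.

D = 516, ⌊√D⌋ = 22
river: ρ → (-12,18,4)
river: ρ → (4,22,-2)
river: ρ → (-2,22,4)
river: ρ → (4,18,-12)
river: ρ → (-12,6,10)
river: ρ → (10,14,-8)
river: ρ → (-8,18,6)
river: ρ → (6,18,-8)
river: ρ → (-8,14,10)
river: ρ → (10,6,-12)
ρ-cycle length = 10 (tail of 0 descent steps not counted)

10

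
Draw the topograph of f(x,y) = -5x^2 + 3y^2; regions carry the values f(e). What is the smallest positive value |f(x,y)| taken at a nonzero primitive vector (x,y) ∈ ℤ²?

descent: ρ → (3,6,-2)  [lands on river]
river: ρ → (-2,6,3)
closes: descent 1, river 2
min |a| on river = 2

2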